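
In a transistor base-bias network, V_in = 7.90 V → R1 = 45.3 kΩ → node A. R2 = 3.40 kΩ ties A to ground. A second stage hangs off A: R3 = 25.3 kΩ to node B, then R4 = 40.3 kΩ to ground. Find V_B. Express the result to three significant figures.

V_B ≈ 0.323 V

The second stage (R3 + R4 = 65.60 kΩ) loads node A in parallel with R2.
Effective lower resistance at A: R2 ‖ 65.60 = 3.232 kΩ.
First divider: V_A = V_in · 3.232/(45.3 + 3.232) = 0.5262 V.
Then the unloaded second divider: V_B = V_A × R4/(R3+R4) = 0.5262 × 0.6143 = 0.3232 V.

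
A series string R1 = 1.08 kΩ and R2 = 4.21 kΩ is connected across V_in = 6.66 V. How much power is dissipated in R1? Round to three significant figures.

P ≈ 1.71 mW

The common current is I = 6.66/5.290 = 1.259 mA.
P(R1) = I²·R1 = (1.259)² × 1.08 = 1.712 mW.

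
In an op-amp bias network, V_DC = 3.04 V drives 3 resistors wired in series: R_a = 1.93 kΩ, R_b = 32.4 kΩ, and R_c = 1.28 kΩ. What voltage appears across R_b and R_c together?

ΣR = 1.93 + 32.4 + 1.28 = 35.61 kΩ.
R_{R_b..R_c} = 32.4 + 1.28 = 33.68 kΩ.
Voltage divider: V = V_DC · (33.68 / 35.61) = 3.04 × 0.9458 = 2.875 V.

V ≈ 2.88 V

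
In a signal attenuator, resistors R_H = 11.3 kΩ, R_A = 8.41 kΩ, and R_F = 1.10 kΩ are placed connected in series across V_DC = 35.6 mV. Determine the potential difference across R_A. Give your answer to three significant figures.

V ≈ 14.4 mV

Total series resistance ΣR = 11.3 + 8.41 + 1.10 = 20.81 kΩ.
V = V_DC · R/ΣR = 35.6 × 0.4041 = 14.39 mV.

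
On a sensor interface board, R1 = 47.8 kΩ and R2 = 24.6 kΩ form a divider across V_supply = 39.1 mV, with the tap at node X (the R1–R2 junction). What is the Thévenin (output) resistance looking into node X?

R_th ≈ 16.2 kΩ

Looking into X with the source shorted: R_th = R1·R2/(R1+R2) = 47.80 × 24.6/72.40 = 16.24 kΩ.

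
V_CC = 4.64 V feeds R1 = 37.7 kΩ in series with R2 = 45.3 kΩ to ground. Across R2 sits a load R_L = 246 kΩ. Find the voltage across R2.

First combine the lower leg with the load: R2 ‖ R_L = 38.26 kΩ.
Now apply the divider: V_out = 4.64 × 0.5037 = 2.337 V.
(Unloaded it would be 2.53 V; the load pulls it down.)

V_out ≈ 2.34 V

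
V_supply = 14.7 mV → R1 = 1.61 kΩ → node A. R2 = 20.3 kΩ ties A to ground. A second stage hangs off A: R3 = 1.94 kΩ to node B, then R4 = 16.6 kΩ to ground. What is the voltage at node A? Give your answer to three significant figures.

V_A ≈ 12.6 mV

Node A sees R2 in parallel with the series input of stage 2, R3 + R4 = 18.54 kΩ.
R2 ‖ (R3+R4) = 9.690 kΩ.
V_A = 14.7 × 9.690/(1.61 + 9.690) = 12.61 mV.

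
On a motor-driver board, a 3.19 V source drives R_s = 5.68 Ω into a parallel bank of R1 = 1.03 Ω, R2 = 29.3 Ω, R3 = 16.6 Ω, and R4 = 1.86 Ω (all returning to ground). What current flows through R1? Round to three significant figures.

Combine the parallel branches: R_p = (1/1.03 + 1/29.3 + 1/16.6 + 1/1.86)⁻¹ = 0.6239 Ω.
Node voltage V_A = V_in · R_p/(R_s + R_p) = 3.19 × 0.09897 = 0.3157 V.
Branch current I = V_A/R1 = 0.3157/1.03 = 0.3065 A.
(Check via current divider: I_total = 0.5060 A; share G_k/ΣG = 0.6057 → same result.)

I ≈ 0.307 A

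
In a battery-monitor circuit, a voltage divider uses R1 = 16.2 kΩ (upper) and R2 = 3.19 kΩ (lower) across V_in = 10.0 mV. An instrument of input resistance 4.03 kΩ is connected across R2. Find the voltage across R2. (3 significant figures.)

R2 ‖ R_L = (3.19 × 4.03)/(3.19 + 4.03) = 1.781 kΩ.
Now apply the divider: V_out = 10.0 × 0.09903 = 0.9903 mV.

V_out ≈ 0.990 mV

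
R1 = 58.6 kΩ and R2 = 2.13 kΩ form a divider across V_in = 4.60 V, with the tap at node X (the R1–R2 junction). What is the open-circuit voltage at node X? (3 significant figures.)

V_th ≈ 0.161 V

With X open, the divider is unloaded: V_th = 4.60 × 2.13/60.73 = 0.1613 V.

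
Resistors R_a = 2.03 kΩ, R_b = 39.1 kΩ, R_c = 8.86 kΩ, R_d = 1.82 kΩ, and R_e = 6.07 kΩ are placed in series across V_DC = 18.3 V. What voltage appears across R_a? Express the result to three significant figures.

V ≈ 0.642 V

Total series resistance ΣR = 2.03 + 39.1 + 8.86 + 1.82 + 6.07 = 57.88 kΩ.
V = V_DC · R/ΣR = 18.3 × 0.03507 = 0.6418 V.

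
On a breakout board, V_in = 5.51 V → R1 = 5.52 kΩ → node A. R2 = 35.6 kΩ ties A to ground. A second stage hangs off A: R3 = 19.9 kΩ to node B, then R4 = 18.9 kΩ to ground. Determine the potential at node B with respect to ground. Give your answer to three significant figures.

V_B ≈ 2.07 V

The second stage (R3 + R4 = 38.80 kΩ) loads node A in parallel with R2.
R2 ‖ (R3+R4) = 18.57 kΩ.
First divider: V_A = V_in · 18.57/(5.52 + 18.57) = 4.247 V.
Then the unloaded second divider: V_B = V_A × R4/(R3+R4) = 4.247 × 0.4871 = 2.069 V.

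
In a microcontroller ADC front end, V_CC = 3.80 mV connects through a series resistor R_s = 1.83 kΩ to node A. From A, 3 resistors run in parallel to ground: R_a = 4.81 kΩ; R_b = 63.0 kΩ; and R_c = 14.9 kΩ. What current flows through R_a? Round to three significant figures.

Combine the parallel branches: R_p = (1/4.81 + 1/63.0 + 1/14.9)⁻¹ = 3.438 kΩ.
Node voltage V_A = V_CC · R_p/(R_s + R_p) = 3.80 × 0.6526 = 2.480 mV.
Branch current I = V_A/R_a = 2.480/4.81 = 0.5156 µA.
(Equivalently: I_total = 0.7214 µA, then current-divider fraction G_k/ΣG = 0.7147.)

I ≈ 0.516 µA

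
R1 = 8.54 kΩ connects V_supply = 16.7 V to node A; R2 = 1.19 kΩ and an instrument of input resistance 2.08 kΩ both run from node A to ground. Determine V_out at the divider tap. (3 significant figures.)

V_out ≈ 1.36 V

First combine the lower leg with the load: R2 ‖ R_L = 0.7569 kΩ.
Now apply the divider: V_out = 16.7 × 0.08142 = 1.360 V.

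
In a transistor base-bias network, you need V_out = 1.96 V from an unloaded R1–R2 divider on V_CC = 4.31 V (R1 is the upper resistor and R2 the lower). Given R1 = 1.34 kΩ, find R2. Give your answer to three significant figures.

R2 ≈ 1.12 kΩ

Required fraction k = V_out/V_CC = 0.4548.
So R2 = R1 · V_out/(V_CC − V_out) = 1.34 × 1.96/(4.31 − 1.96) = 1.34 × 0.8340 = 1.118 kΩ.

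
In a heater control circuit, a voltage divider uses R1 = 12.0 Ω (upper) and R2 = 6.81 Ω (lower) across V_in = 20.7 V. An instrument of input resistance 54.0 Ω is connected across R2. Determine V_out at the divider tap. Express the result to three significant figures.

R2 ‖ R_L = (6.81 × 54.0)/(6.81 + 54.0) = 6.047 Ω.
Voltage divider with the loaded lower leg: V_out = 20.7 × 6.047/(12.0 + 6.047) = 20.7 × 0.3351 = 6.936 V.
(Unloaded it would be 7.49 V; the load pulls it down.)

V_out ≈ 6.94 V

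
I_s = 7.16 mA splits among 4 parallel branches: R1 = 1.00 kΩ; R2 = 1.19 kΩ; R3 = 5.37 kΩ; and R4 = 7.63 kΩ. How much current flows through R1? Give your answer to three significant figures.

Total conductance ΣG = 1/1.00 + 1/1.19 + 1/5.37 + 1/7.63 = 2.158 (units of 1/kΩ).
Current divider: I(R1) = I_s · G_k/ΣG = 7.16 × (1.000/2.158) = 7.16 × 0.4635 = 3.318 mA.

I ≈ 3.32 mA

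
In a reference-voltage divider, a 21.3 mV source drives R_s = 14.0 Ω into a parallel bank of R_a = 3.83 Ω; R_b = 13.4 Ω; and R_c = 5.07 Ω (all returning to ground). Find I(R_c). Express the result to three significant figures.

Combine the parallel branches: R_p = (1/3.83 + 1/13.4 + 1/5.07)⁻¹ = 1.876 Ω.
V_A = 21.3 × 1.876/15.88 = 2.517 mV.
Branch current I = V_A/R_c = 2.517/5.07 = 0.4965 mA.

I ≈ 0.497 mA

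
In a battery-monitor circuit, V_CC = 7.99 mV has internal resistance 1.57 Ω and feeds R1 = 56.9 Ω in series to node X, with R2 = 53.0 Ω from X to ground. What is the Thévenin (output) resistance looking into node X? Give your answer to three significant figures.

R_th ≈ 27.8 Ω

R1' = 1.57 + 56.9 = 58.47 Ω (source resistance + R1).
Zeroing V_CC shorts the top of R1' to ground, so R_th = R1' ‖ R2 = 27.80 Ω.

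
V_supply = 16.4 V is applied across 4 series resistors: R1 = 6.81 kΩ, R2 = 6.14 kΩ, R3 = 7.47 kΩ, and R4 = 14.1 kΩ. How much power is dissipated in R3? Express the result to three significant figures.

P ≈ 1.69 mW

ΣR = 34.52 kΩ → I = 16.4/34.52 = 0.4751 mA.
P(R3) = I²·R3 = (0.4751)² × 7.47 = 1.686 mW.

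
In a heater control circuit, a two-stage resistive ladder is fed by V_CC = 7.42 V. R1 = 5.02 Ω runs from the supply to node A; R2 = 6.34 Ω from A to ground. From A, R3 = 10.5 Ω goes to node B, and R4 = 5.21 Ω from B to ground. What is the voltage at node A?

The second stage (R3 + R4 = 15.71 Ω) loads node A in parallel with R2.
Effective lower resistance at A: R2 ‖ 15.71 = 4.517 Ω.
So V_A = 7.42 × 0.4736 = 3.514 V.

V_A ≈ 3.51 V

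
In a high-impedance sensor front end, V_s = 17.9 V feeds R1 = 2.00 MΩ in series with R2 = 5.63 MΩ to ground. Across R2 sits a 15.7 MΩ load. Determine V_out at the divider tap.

V_out ≈ 12.1 V

The load sits in parallel with R2, giving an effective lower resistance R2' = R2·R_L/(R2+R_L) = 4.144 MΩ.
Now apply the divider: V_out = 17.9 × 0.6745 = 12.07 V.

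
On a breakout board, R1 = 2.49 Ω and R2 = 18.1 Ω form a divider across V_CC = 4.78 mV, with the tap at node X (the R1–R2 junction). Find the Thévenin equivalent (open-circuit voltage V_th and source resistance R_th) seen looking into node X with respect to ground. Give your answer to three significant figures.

Open-circuit (no load on X): V_th = V_CC · R2/(R1 + R2) = 4.78 × 18.1/(2.490 + 18.1) = 4.202 mV.
With V_CC suppressed (replaced by a short), R_th = R1 ‖ R2 = (2.490 × 18.1)/(2.490 + 18.1) = 2.189 Ω.

V_th ≈ 4.20 mV, R_th ≈ 2.19 Ω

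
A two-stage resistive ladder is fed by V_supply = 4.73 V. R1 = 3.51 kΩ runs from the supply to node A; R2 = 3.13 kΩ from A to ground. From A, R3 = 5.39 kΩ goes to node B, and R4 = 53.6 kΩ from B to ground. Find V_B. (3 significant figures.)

V_B ≈ 1.97 V

Node A sees R2 in parallel with the series input of stage 2, R3 + R4 = 58.99 kΩ.
Effective lower resistance at A: R2 ‖ 58.99 = 2.972 kΩ.
So V_A = 4.73 × 0.4585 = 2.169 V.
Stage 2 is unloaded, so V_B = V_A · R4/(R3+R4) = 2.169 × 53.6/58.99 = 1.971 V.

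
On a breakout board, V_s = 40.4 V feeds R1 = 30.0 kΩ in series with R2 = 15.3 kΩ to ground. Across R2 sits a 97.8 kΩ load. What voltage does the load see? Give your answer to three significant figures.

V_out ≈ 12.4 V

R2 ‖ R_L = (15.3 × 97.8)/(15.3 + 97.8) = 13.23 kΩ.
Voltage divider with the loaded lower leg: V_out = 40.4 × 13.23/(30.0 + 13.23) = 40.4 × 0.3060 = 12.36 V.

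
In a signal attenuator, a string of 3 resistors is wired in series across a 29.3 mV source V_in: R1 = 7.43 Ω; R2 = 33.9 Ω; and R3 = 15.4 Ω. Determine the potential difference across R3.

ΣR = 7.43 + 33.9 + 15.4 = 56.73 Ω.
V = V_in · R/ΣR = 29.3 × 0.2715 = 7.954 mV.

V ≈ 7.95 mV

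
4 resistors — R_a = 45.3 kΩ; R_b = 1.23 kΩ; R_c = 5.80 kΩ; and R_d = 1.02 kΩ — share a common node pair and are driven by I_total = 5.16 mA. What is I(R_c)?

ΣG = 1/45.3 + 1/1.23 + 1/5.80 + 1/1.02 = 1.988.
R_c takes the fraction G_k/ΣG = 0.1724/1.988 = 0.08673, so I = 5.16 × 0.08673 = 0.4475 mA.

I ≈ 0.448 mA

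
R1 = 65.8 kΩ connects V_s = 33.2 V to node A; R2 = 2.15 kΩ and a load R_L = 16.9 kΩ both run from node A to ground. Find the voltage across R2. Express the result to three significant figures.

V_out ≈ 0.935 V

The load sits in parallel with R2, giving an effective lower resistance R2' = R2·R_L/(R2+R_L) = 1.907 kΩ.
Voltage divider with the loaded lower leg: V_out = 33.2 × 1.907/(65.8 + 1.907) = 33.2 × 0.02817 = 0.9353 V.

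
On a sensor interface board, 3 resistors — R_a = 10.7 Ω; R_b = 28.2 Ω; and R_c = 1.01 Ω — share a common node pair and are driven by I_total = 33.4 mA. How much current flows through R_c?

I ≈ 29.6 mA

ΣG = 1/10.7 + 1/28.2 + 1/1.01 = 1.119.
By the current-divider rule, I = I_total · G_k/ΣG = 33.4 × 0.8848 = 29.55 mA.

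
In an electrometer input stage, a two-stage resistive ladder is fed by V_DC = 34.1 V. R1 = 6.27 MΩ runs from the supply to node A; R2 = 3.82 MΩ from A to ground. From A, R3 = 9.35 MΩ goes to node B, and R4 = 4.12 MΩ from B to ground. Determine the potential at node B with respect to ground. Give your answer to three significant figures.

V_B ≈ 3.36 V

The second stage (R3 + R4 = 13.47 MΩ) loads node A in parallel with R2.
R2 ‖ (R3+R4) = 2.976 MΩ.
First divider: V_A = V_DC · 2.976/(6.27 + 2.976) = 10.98 V.
V_B = V_A × 0.3059 = 3.357 V.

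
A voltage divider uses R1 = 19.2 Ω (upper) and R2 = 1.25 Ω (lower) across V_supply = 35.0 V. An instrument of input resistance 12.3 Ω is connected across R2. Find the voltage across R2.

V_out ≈ 1.95 V

R2 ‖ R_L = (1.25 × 12.3)/(1.25 + 12.3) = 1.135 Ω.
Voltage divider with the loaded lower leg: V_out = 35.0 × 1.135/(19.2 + 1.135) = 35.0 × 0.05580 = 1.953 V.
(Unloaded it would be 2.14 V; the load pulls it down.)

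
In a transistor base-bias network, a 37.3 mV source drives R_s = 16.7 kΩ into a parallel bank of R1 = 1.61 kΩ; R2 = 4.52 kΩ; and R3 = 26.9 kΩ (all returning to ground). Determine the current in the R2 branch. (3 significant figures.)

Equivalent of the parallel group: R_p = 1.137 kΩ.
V_A = 37.3 × 1.137/17.84 = 2.378 mV.
I(R2) = V_A / R2 = 2.378/4.52 = 0.5260 µA.
(Check via current divider: I_total = 2.091 µA; share G_k/ΣG = 0.2515 → same result.)

I ≈ 0.526 µA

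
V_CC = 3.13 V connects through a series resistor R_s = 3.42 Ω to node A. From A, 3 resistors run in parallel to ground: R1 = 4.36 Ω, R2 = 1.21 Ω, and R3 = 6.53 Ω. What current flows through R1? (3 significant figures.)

I ≈ 0.140 A

Combine the parallel branches: R_p = (1/4.36 + 1/1.21 + 1/6.53)⁻¹ = 0.8272 Ω.
V_A = 3.13 × 0.8272/4.247 = 0.6096 V.
I(R1) = V_A / R1 = 0.6096/4.36 = 0.1398 A.
(Equivalently: I_total = 0.7370 A, then current-divider fraction G_k/ΣG = 0.1897.)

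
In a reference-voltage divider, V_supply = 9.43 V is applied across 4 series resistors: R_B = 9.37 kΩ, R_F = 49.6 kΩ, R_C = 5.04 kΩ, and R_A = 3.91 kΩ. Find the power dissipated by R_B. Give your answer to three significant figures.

P ≈ 0.181 mW

ΣR = 67.92 kΩ → I = 9.43/67.92 = 0.1388 mA.
V(R_B) = I·R = 1.301 V; P = V·I = 1.301 × 0.1388 = 0.1806 mW.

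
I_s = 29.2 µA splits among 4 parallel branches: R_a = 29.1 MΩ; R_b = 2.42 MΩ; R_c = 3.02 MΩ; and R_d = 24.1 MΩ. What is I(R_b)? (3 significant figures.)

ΣG = 1/29.1 + 1/2.42 + 1/3.02 + 1/24.1 = 0.8202.
R_b takes the fraction G_k/ΣG = 0.4132/0.8202 = 0.5038, so I = 29.2 × 0.5038 = 14.71 µA.

I ≈ 14.7 µA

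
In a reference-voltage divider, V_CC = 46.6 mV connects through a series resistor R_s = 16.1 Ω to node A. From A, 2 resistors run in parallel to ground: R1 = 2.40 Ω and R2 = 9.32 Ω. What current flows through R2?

Equivalent of the parallel group: R_p = 1.909 Ω.
Node voltage V_A = V_CC · R_p/(R_s + R_p) = 46.6 × 0.1060 = 4.939 mV.
Branch current I = V_A/R2 = 4.939/9.32 = 0.5299 mA.

I ≈ 0.530 mA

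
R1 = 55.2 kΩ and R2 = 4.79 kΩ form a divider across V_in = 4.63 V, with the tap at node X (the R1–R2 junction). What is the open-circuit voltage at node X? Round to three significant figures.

V_th ≈ 0.370 V

Open-circuit (no load on X): V_th = V_in · R2/(R1 + R2) = 4.63 × 4.79/(55.20 + 4.79) = 0.3697 V.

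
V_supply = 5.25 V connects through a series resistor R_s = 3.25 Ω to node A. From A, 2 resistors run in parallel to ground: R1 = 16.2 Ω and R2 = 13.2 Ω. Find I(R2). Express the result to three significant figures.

Combine the parallel branches: R_p = (1/16.2 + 1/13.2)⁻¹ = 7.273 Ω.
V_A by voltage divider: V_A = 5.25 × 7.273/(3.25 + 7.273) = 3.629 V.
Branch current I = V_A/R2 = 3.629/13.2 = 0.2749 A.

I ≈ 0.275 A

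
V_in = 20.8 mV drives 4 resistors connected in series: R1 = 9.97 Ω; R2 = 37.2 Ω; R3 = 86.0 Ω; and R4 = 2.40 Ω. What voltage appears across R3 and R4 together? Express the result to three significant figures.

Total series resistance ΣR = 9.97 + 37.2 + 86.0 + 2.40 = 135.6 Ω.
R_{R3..R4} = 86.0 + 2.40 = 88.40 Ω.
V = V_in · R/ΣR = 20.8 × 0.6521 = 13.56 mV.

V ≈ 13.6 mV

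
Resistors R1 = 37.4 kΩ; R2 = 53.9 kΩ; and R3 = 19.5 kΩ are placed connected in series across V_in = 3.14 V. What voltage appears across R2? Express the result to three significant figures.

Total series resistance ΣR = 37.4 + 53.9 + 19.5 = 110.8 kΩ.
V = V_in · R/ΣR = 3.14 × 0.4865 = 1.527 V.

V ≈ 1.53 V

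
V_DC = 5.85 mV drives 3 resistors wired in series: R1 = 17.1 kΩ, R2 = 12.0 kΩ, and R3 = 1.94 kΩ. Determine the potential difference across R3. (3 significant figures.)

Series total: ΣR = 17.1 + 12.0 + 1.94 = 31.04 kΩ.
V = V_DC · R/ΣR = 5.85 × 0.06250 = 0.3656 mV.

V ≈ 0.366 mV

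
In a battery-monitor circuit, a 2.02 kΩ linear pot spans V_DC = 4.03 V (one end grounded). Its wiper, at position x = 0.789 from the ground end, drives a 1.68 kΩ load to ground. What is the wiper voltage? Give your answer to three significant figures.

The pot divides into 0.4262 kΩ above the wiper and 1.594 kΩ below.
R_L loads the lower segment: effective lower R = 0.8179 kΩ.
Then V_out = V_DC · 0.8179/(0.4262 + 0.8179) = 2.649 V.

V_out ≈ 2.65 V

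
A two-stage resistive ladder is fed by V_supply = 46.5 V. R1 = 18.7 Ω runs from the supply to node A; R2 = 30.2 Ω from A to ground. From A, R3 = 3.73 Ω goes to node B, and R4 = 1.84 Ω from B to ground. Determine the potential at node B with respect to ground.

Looking into the second stage from A: R3 + R4 = 5.570 Ω appears in parallel with R2.
Effective lower resistance at A: R2 ‖ 5.570 = 4.703 Ω.
First divider: V_A = V_supply · 4.703/(18.7 + 4.703) = 9.344 V.
Stage 2 is unloaded, so V_B = V_A · R4/(R3+R4) = 9.344 × 1.84/5.570 = 3.087 V.

V_B ≈ 3.09 V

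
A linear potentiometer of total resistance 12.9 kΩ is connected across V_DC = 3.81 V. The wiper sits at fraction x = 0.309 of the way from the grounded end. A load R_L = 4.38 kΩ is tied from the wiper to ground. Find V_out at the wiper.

V_out ≈ 0.723 V

Split the track: R_lower = x·R_p = 3.986 kΩ, R_upper = (1−x)·R_p = 8.914 kΩ.
Lower segment in parallel with the load: 3.986 ‖ 4.38 = 2.087 kΩ.
Then V_out = V_DC · 2.087/(8.914 + 2.087) = 0.7228 V.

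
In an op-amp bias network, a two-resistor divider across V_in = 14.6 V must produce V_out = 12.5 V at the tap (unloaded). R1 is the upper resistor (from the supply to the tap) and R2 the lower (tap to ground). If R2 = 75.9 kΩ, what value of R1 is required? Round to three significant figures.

The divider ratio is R2/(R1+R2) = 12.5/14.6 = 0.8562.
So R1 = R2 · (V_in/V_out − 1) = 75.9 × (14.6/12.5 − 1) = 75.9 × 0.1680 = 12.75 kΩ.

R1 ≈ 12.8 kΩ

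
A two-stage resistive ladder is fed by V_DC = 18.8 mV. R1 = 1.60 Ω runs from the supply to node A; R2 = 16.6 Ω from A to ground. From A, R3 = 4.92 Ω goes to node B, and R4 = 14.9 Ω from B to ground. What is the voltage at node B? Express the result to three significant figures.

V_B ≈ 12.0 mV

The second stage (R3 + R4 = 19.82 Ω) loads node A in parallel with R2.
Effective lower resistance at A: R2 ‖ 19.82 = 9.034 Ω.
First divider: V_A = V_DC · 9.034/(1.60 + 9.034) = 15.97 mV.
Stage 2 is unloaded, so V_B = V_A · R4/(R3+R4) = 15.97 × 14.9/19.82 = 12.01 mV.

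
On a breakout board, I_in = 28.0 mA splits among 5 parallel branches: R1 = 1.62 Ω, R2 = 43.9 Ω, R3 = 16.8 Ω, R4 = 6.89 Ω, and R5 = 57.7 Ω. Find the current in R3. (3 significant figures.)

ΣG = 1/1.62 + 1/43.9 + 1/16.8 + 1/6.89 + 1/57.7 = 0.8621.
R3 takes the fraction G_k/ΣG = 0.05952/0.8621 = 0.06905, so I = 28.0 × 0.06905 = 1.933 mA.

I ≈ 1.93 mA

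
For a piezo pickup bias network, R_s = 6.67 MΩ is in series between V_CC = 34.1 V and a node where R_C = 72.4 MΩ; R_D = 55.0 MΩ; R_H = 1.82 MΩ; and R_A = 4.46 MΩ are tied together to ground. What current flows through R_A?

I ≈ 1.20 µA

Combine the parallel branches: R_p = (1/72.4 + 1/55.0 + 1/1.82 + 1/4.46)⁻¹ = 1.241 MΩ.
V_A by voltage divider: V_A = 34.1 × 1.241/(6.67 + 1.241) = 5.350 V.
Branch current I = V_A/R_A = 5.350/4.46 = 1.200 µA.
(Equivalently: I_total = 4.310 µA, then current-divider fraction G_k/ΣG = 0.2783.)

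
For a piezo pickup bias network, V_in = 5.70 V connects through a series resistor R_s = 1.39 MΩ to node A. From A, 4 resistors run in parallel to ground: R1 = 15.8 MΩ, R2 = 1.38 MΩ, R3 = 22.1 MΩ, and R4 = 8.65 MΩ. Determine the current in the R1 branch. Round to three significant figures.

I ≈ 0.156 µA

Parallel bank: R_p = 1/(1/15.8 + 1/1.38 + 1/22.1 + 1/8.65) = 1.054 MΩ.
Node voltage V_A = V_in · R_p/(R_s + R_p) = 5.70 × 0.4313 = 2.458 V.
I(R1) = V_A / R1 = 2.458/15.8 = 0.1556 µA.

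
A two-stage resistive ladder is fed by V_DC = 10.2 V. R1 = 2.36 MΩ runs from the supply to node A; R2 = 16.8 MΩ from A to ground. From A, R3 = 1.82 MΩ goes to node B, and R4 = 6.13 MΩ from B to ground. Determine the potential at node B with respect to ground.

V_B ≈ 5.47 V

The second stage (R3 + R4 = 7.950 MΩ) loads node A in parallel with R2.
R2 ‖ (R3+R4) = 5.396 MΩ.
So V_A = 10.2 × 0.6957 = 7.096 V.
Stage 2 is unloaded, so V_B = V_A · R4/(R3+R4) = 7.096 × 6.13/7.950 = 5.472 V.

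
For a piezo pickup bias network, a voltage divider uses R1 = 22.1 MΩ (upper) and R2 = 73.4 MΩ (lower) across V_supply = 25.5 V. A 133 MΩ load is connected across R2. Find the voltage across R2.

V_out ≈ 17.4 V

First combine the lower leg with the load: R2 ‖ R_L = 47.30 MΩ.
Then V_out = V_supply · R2'/(R1 + R2') = 25.5 × 47.30/69.40 = 17.38 V.
(Unloaded it would be 19.6 V; the load pulls it down.)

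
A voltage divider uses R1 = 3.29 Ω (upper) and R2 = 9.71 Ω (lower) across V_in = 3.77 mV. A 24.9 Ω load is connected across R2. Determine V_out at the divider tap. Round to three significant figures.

V_out ≈ 2.56 mV

The load sits in parallel with R2, giving an effective lower resistance R2' = R2·R_L/(R2+R_L) = 6.986 Ω.
Voltage divider with the loaded lower leg: V_out = 3.77 × 6.986/(3.29 + 6.986) = 3.77 × 0.6798 = 2.563 mV.
(Unloaded it would be 2.82 mV; the load pulls it down.)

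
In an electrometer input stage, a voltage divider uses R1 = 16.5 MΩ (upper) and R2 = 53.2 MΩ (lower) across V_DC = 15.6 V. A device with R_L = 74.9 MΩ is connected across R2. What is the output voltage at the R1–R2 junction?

V_out ≈ 10.2 V

The load sits in parallel with R2, giving an effective lower resistance R2' = R2·R_L/(R2+R_L) = 31.11 MΩ.
Voltage divider with the loaded lower leg: V_out = 15.6 × 31.11/(16.5 + 31.11) = 15.6 × 0.6534 = 10.19 V.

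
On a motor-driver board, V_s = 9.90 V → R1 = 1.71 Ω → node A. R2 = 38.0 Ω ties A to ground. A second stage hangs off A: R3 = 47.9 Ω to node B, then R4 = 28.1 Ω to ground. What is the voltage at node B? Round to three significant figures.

The second stage (R3 + R4 = 76.00 Ω) loads node A in parallel with R2.
Effective lower resistance at A: R2 ‖ 76.00 = 25.33 Ω.
First divider: V_A = V_s · 25.33/(1.71 + 25.33) = 9.274 V.
V_B = V_A × 0.3697 = 3.429 V.

V_B ≈ 3.43 V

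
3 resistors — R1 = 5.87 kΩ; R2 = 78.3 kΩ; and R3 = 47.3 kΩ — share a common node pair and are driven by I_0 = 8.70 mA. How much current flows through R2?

I ≈ 0.544 mA

Total conductance ΣG = 1/5.87 + 1/78.3 + 1/47.3 = 0.2043 (units of 1/kΩ).
Current divider: I(R2) = I_0 · G_k/ΣG = 8.70 × (0.01277/0.2043) = 8.70 × 0.06252 = 0.5439 mA.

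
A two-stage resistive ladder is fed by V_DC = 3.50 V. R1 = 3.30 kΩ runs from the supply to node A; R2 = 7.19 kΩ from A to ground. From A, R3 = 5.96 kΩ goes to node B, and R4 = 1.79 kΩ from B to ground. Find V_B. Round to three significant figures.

The second stage (R3 + R4 = 7.750 kΩ) loads node A in parallel with R2.
Effective lower resistance at A: R2 ‖ 7.750 = 3.730 kΩ.
So V_A = 3.50 × 0.5306 = 1.857 V.
V_B = V_A × 0.2310 = 0.4289 V.

V_B ≈ 0.429 V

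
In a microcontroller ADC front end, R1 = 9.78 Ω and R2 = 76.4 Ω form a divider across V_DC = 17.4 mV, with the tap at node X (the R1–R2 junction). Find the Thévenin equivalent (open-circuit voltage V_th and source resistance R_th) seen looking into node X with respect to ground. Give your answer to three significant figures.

Open-circuit (no load on X): V_th = V_DC · R2/(R1 + R2) = 17.4 × 76.4/(9.780 + 76.4) = 15.43 mV.
Zeroing V_DC shorts the top of R1 to ground, so R_th = R1 ‖ R2 = 8.670 Ω.

V_th ≈ 15.4 mV, R_th ≈ 8.67 Ω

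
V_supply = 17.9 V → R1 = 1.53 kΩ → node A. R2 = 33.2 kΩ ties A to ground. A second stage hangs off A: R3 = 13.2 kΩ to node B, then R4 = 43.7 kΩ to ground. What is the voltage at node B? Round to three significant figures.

Node A sees R2 in parallel with the series input of stage 2, R3 + R4 = 56.90 kΩ.
R2 ‖ (R3+R4) = 20.97 kΩ.
V_A = 17.9 × 20.97/(1.53 + 20.97) = 16.68 V.
V_B = V_A × 0.7680 = 12.81 V.

V_B ≈ 12.8 V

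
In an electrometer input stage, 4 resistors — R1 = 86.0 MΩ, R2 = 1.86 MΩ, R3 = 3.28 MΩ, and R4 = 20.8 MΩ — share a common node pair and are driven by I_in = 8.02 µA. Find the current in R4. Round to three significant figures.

I ≈ 0.427 µA

Total conductance ΣG = 1/86.0 + 1/1.86 + 1/3.28 + 1/20.8 = 0.9022 (units of 1/MΩ).
By the current-divider rule, I = I_in · G_k/ΣG = 8.02 × 0.05329 = 0.4274 µA.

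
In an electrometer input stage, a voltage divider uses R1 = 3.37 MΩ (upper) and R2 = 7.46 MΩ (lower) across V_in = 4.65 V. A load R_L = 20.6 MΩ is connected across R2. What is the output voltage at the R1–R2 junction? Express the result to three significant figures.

R2 ‖ R_L = (7.46 × 20.6)/(7.46 + 20.6) = 5.477 MΩ.
Voltage divider with the loaded lower leg: V_out = 4.65 × 5.477/(3.37 + 5.477) = 4.65 × 0.6191 = 2.879 V.
(Unloaded it would be 3.20 V; the load pulls it down.)

V_out ≈ 2.88 V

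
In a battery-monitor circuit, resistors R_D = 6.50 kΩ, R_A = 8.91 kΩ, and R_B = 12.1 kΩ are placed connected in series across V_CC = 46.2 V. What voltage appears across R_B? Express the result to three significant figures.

Total series resistance ΣR = 6.50 + 8.91 + 12.1 = 27.51 kΩ.
V = V_CC · R/ΣR = 46.2 × 0.4398 = 20.32 V.

V ≈ 20.3 V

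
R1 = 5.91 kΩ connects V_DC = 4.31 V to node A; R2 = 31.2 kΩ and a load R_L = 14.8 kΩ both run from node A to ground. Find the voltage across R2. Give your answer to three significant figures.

The load sits in parallel with R2, giving an effective lower resistance R2' = R2·R_L/(R2+R_L) = 10.04 kΩ.
Then V_out = V_DC · R2'/(R1 + R2') = 4.31 × 10.04/15.95 = 2.713 V.

V_out ≈ 2.71 V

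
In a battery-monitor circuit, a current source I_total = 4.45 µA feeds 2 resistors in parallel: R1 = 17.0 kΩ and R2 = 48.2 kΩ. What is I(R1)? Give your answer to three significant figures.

I ≈ 3.29 µA

With just two branches, the current splits inversely with resistance.
So I = 4.45 × 48.2/65.20 = 3.290 µA.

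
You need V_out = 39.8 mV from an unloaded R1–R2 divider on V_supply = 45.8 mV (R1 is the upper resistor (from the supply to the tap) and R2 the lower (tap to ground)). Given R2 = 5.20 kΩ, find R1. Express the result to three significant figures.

The divider ratio is R2/(R1+R2) = 39.8/45.8 = 0.8690.
R1 = R2·(1/k − 1) = 5.20 × 0.1508 = 0.7839 kΩ.

R1 ≈ 0.784 kΩ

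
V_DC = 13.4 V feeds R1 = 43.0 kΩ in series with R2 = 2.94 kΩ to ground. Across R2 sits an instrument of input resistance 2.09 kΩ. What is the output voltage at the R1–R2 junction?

V_out ≈ 0.370 V

The load sits in parallel with R2, giving an effective lower resistance R2' = R2·R_L/(R2+R_L) = 1.222 kΩ.
Voltage divider with the loaded lower leg: V_out = 13.4 × 1.222/(43.0 + 1.222) = 13.4 × 0.02762 = 0.3702 V.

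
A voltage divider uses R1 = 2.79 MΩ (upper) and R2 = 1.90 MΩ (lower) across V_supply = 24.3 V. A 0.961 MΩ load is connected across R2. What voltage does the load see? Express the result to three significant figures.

V_out ≈ 4.52 V

First combine the lower leg with the load: R2 ‖ R_L = 0.6382 MΩ.
Voltage divider with the loaded lower leg: V_out = 24.3 × 0.6382/(2.79 + 0.6382) = 24.3 × 0.1862 = 4.524 V.
(Unloaded it would be 9.84 V; the load pulls it down.)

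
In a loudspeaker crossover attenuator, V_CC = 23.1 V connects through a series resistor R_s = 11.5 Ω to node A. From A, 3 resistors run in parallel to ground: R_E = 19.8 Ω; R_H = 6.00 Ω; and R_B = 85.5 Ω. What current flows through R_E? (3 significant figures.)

I ≈ 0.321 A

Combine the parallel branches: R_p = (1/19.8 + 1/6.00 + 1/85.5)⁻¹ = 4.369 Ω.
V_A = 23.1 × 4.369/15.87 = 6.360 V.
Branch current I = V_A/R_E = 6.360/19.8 = 0.3212 A.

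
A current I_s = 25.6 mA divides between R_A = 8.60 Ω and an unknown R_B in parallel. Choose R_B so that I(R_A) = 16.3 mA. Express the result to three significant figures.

The fraction through R_A equals R_B/(R_A+R_B).
With f = 0.6367, R_B = R_A · f/(1−f) = 8.60 × 1.753 = 15.07 Ω.

R_B ≈ 15.1 Ω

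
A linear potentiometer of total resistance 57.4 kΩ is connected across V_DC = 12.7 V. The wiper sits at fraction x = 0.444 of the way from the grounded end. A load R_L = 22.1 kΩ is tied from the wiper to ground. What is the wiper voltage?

Lower segment x·R_p = 25.49 kΩ; upper segment (1−x)·R_p = 31.91 kΩ.
(x·R_p) ‖ R_L = 11.84 kΩ.
V_out = 12.7 × 11.84/(31.91 + 11.84) = 3.436 V.

V_out ≈ 3.44 V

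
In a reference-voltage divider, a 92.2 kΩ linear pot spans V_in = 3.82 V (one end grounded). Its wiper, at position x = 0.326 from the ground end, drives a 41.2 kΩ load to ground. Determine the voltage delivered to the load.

Split the track: R_lower = x·R_p = 30.06 kΩ, R_upper = (1−x)·R_p = 62.14 kΩ.
(x·R_p) ‖ R_L = 17.38 kΩ.
Then V_out = V_in · 17.38/(62.14 + 17.38) = 0.8348 V.
(Unloaded: V_out = x·V_in = 1.25 V.)

V_out ≈ 0.835 V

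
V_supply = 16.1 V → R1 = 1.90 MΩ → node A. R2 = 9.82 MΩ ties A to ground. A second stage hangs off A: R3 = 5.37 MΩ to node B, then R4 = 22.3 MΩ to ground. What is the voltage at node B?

V_B ≈ 10.3 V

The second stage (R3 + R4 = 27.67 MΩ) loads node A in parallel with R2.
Effective lower resistance at A: R2 ‖ 27.67 = 7.248 MΩ.
So V_A = 16.1 × 0.7923 = 12.76 V.
Stage 2 is unloaded, so V_B = V_A · R4/(R3+R4) = 12.76 × 22.3/27.67 = 10.28 V.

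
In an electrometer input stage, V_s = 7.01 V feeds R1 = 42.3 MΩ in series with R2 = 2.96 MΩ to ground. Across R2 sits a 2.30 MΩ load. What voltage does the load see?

V_out ≈ 0.208 V

The load sits in parallel with R2, giving an effective lower resistance R2' = R2·R_L/(R2+R_L) = 1.294 MΩ.
Voltage divider with the loaded lower leg: V_out = 7.01 × 1.294/(42.3 + 1.294) = 7.01 × 0.02969 = 0.2081 V.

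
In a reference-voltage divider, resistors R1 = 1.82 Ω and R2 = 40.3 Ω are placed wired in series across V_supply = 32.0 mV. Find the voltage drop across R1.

V ≈ 1.38 mV

ΣR = 1.82 + 40.3 = 42.12 Ω.
By the voltage-divider rule, V = 32.0 × 1.820/42.12 = 1.383 mV.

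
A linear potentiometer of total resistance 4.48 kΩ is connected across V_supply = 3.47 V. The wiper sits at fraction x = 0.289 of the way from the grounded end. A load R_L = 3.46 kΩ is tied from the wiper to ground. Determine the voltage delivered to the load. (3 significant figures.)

V_out ≈ 0.792 V

Lower segment x·R_p = 1.295 kΩ; upper segment (1−x)·R_p = 3.185 kΩ.
(x·R_p) ‖ R_L = 0.9422 kΩ.
Then V_out = V_supply · 0.9422/(3.185 + 0.9422) = 0.7921 V.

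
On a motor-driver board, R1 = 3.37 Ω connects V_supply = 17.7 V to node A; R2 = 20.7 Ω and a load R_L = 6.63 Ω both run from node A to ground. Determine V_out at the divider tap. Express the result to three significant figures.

V_out ≈ 10.6 V

R2 ‖ R_L = (20.7 × 6.63)/(20.7 + 6.63) = 5.022 Ω.
Voltage divider with the loaded lower leg: V_out = 17.7 × 5.022/(3.37 + 5.022) = 17.7 × 0.5984 = 10.59 V.
(Unloaded it would be 15.2 V; the load pulls it down.)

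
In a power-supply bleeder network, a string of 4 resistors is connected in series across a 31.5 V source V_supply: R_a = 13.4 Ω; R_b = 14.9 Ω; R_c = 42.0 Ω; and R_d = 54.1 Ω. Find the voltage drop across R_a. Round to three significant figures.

V ≈ 3.39 V

ΣR = 13.4 + 14.9 + 42.0 + 54.1 = 124.4 Ω.
V = V_supply · R/ΣR = 31.5 × 0.1077 = 3.393 V.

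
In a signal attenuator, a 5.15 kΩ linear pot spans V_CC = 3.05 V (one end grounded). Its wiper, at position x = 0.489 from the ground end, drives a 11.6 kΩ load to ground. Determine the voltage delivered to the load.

V_out ≈ 1.34 V

Lower segment x·R_p = 2.518 kΩ; upper segment (1−x)·R_p = 2.632 kΩ.
R_L loads the lower segment: effective lower R = 2.069 kΩ.
Loaded-divider output: V_out = 3.05 × 0.4402 = 1.343 V.
(Unloaded: V_out = x·V_CC = 1.49 V.)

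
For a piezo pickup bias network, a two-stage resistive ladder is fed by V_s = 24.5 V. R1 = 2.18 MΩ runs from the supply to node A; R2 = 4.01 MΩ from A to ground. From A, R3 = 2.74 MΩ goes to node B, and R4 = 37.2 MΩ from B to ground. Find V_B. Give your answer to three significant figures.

V_B ≈ 14.3 V

The second stage (R3 + R4 = 39.94 MΩ) loads node A in parallel with R2.
Effective lower resistance at A: R2 ‖ 39.94 = 3.644 MΩ.
V_A = 24.5 × 3.644/(2.18 + 3.644) = 15.33 V.
Stage 2 is unloaded, so V_B = V_A · R4/(R3+R4) = 15.33 × 37.2/39.94 = 14.28 V.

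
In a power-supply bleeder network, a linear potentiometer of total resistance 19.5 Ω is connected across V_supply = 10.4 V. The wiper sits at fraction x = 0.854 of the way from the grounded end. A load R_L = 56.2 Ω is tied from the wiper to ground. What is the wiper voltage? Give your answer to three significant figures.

Split the track: R_lower = x·R_p = 16.65 Ω, R_upper = (1−x)·R_p = 2.847 Ω.
Lower segment in parallel with the load: 16.65 ‖ 56.2 = 12.85 Ω.
Loaded-divider output: V_out = 10.4 × 0.8186 = 8.513 V.

V_out ≈ 8.51 V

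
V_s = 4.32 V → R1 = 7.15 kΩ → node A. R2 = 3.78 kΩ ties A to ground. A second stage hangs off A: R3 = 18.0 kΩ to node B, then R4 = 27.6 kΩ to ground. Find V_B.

Node A sees R2 in parallel with the series input of stage 2, R3 + R4 = 45.60 kΩ.
Effective lower resistance at A: R2 ‖ 45.60 = 3.491 kΩ.
So V_A = 4.32 × 0.3280 = 1.417 V.
V_B = V_A × 0.6053 = 0.8578 V.

V_B ≈ 0.858 V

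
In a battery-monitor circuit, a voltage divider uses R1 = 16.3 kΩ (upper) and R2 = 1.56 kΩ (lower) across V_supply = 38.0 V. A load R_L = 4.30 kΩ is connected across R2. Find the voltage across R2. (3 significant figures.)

First combine the lower leg with the load: R2 ‖ R_L = 1.145 kΩ.
Now apply the divider: V_out = 38.0 × 0.06562 = 2.494 V.

V_out ≈ 2.49 V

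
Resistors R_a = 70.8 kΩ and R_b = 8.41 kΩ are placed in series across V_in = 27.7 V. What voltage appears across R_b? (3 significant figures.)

Series total: ΣR = 70.8 + 8.41 = 79.21 kΩ.
V = V_in · R/ΣR = 27.7 × 0.1062 = 2.941 V.

V ≈ 2.94 V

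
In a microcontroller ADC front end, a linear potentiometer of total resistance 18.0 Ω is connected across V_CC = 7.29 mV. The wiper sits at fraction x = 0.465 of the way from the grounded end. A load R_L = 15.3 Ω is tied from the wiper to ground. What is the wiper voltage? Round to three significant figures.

V_out ≈ 2.62 mV

Lower segment x·R_p = 8.370 Ω; upper segment (1−x)·R_p = 9.630 Ω.
R_L loads the lower segment: effective lower R = 5.410 Ω.
V_out = 7.29 × 5.410/(9.630 + 5.410) = 2.622 mV.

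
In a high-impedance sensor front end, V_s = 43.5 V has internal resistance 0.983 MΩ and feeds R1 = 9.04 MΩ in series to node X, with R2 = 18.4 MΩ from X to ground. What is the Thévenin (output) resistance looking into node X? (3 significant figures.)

R_th ≈ 6.49 MΩ

R1' = 0.983 + 9.04 = 10.02 MΩ (source resistance + R1).
Zeroing V_s shorts the top of R1' to ground, so R_th = R1' ‖ R2 = 6.489 MΩ.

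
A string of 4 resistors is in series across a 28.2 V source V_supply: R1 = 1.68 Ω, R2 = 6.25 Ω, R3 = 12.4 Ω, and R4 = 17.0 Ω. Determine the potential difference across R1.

V ≈ 1.27 V

ΣR = 1.68 + 6.25 + 12.4 + 17.0 = 37.33 Ω.
V = V_supply · R/ΣR = 28.2 × 0.04500 = 1.269 V.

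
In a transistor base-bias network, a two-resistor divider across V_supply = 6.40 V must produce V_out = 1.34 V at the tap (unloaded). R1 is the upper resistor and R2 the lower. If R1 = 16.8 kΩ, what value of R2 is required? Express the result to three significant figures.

The divider ratio is R2/(R1+R2) = 1.34/6.40 = 0.2094.
R2 = R1 · 0.2094/(1 − 0.2094) = 4.449 kΩ.

R2 ≈ 4.45 kΩ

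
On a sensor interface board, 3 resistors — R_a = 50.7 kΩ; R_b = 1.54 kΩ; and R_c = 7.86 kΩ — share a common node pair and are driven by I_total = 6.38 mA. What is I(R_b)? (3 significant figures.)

I ≈ 5.20 mA

Total conductance ΣG = 1/50.7 + 1/1.54 + 1/7.86 = 0.7963 (units of 1/kΩ).
Current divider: I(R_b) = I_total · G_k/ΣG = 6.38 × (0.6494/0.7963) = 6.38 × 0.8155 = 5.203 mA.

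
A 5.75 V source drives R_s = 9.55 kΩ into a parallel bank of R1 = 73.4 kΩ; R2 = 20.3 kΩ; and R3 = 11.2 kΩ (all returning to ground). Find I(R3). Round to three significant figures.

I ≈ 0.209 mA

Equivalent of the parallel group: R_p = 6.572 kΩ.
V_A by voltage divider: V_A = 5.75 × 6.572/(9.55 + 6.572) = 2.344 V.
I(R3) = V_A / R3 = 2.344/11.2 = 0.2093 mA.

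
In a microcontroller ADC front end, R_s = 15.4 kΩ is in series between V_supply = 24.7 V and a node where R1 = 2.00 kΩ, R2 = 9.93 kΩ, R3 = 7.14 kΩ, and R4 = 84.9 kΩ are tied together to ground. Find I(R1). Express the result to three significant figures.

I ≈ 0.981 mA

Parallel bank: R_p = 1/(1/2.00 + 1/9.93 + 1/7.14 + 1/84.9) = 1.329 kΩ.
V_A by voltage divider: V_A = 24.7 × 1.329/(15.4 + 1.329) = 1.962 V.
I(R1) = V_A / R1 = 1.962/2.00 = 0.9810 mA.
(Equivalently: I_total = 1.476 mA, then current-divider fraction G_k/ΣG = 0.6644.)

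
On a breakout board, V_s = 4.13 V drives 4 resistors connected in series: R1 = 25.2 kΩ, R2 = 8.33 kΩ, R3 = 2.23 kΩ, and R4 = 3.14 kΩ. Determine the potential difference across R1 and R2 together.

V ≈ 3.56 V

Series total: ΣR = 25.2 + 8.33 + 2.23 + 3.14 = 38.90 kΩ.
R_{R1..R2} = 25.2 + 8.33 = 33.53 kΩ.
By the voltage-divider rule, V = 4.13 × 33.53/38.90 = 3.560 V.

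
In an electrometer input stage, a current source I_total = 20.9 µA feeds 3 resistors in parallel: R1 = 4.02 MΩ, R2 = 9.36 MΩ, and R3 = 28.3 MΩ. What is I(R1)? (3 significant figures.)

I ≈ 13.3 µA

Total conductance ΣG = 1/4.02 + 1/9.36 + 1/28.3 = 0.3909 (units of 1/MΩ).
R1 takes the fraction G_k/ΣG = 0.2488/0.3909 = 0.6363, so I = 20.9 × 0.6363 = 13.30 µA.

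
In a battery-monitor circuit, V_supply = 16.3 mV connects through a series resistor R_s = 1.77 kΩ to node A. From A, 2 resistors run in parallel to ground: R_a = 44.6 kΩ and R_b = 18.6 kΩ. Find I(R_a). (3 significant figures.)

Equivalent of the parallel group: R_p = 13.13 kΩ.
V_A by voltage divider: V_A = 16.3 × 13.13/(1.77 + 13.13) = 14.36 mV.
I(R_a) = V_A / R_a = 14.36/44.6 = 0.3220 µA.

I ≈ 0.322 µA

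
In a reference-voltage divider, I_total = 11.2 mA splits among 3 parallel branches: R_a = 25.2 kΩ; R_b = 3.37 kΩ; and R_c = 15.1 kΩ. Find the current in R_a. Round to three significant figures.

ΣG = 1/25.2 + 1/3.37 + 1/15.1 = 0.4026.
Current divider: I(R_a) = I_total · G_k/ΣG = 11.2 × (0.03968/0.4026) = 11.2 × 0.09855 = 1.104 mA.

I ≈ 1.10 mA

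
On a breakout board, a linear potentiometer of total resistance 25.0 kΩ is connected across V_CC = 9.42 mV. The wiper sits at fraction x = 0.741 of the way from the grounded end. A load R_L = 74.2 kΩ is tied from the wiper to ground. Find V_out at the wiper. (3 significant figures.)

Lower segment x·R_p = 18.52 kΩ; upper segment (1−x)·R_p = 6.475 kΩ.
(x·R_p) ‖ R_L = 14.82 kΩ.
V_out = 9.42 × 14.82/(6.475 + 14.82) = 6.556 mV.

V_out ≈ 6.56 mV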